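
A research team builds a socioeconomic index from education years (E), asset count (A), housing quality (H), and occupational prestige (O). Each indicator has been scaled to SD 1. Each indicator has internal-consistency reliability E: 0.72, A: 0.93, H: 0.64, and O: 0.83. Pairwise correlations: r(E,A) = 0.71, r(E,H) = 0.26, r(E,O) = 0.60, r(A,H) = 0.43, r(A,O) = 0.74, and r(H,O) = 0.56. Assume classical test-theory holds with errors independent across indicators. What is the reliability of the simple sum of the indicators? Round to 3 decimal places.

0.917

Var(E+A+H+O) = 4 + 2·[0.71 + 0.26 + 0.60 + 0.43 + 0.74 + 0.56] = 4 + 6.6 = 10.6.
Under uncorrelated errors the observed covariances equal the true-score covariances, so only the own-variance terms attenuate.
True-score variance = [0.72 + 0.93 + 0.64 + 0.83] + 6.6 = 3.12 + 6.6 = 9.72.
Reliability = 9.72 / 10.6 = 0.917.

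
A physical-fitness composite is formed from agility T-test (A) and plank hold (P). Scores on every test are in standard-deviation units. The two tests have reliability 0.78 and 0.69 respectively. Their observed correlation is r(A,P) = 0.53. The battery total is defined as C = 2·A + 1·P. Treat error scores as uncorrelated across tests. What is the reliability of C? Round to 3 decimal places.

0.833

Var(C) = 2² + 1 + 2·[2·0.53] = 5 + 2.12 = 7.12.
Under uncorrelated errors the observed covariances equal the true-score covariances, so only the own-variance terms attenuate.
True-score variance = [2²·0.78 + 0.69] + 2.12 = 3.81 + 2.12 = 5.93.
Reliability = 5.93 / 7.12 = 0.833.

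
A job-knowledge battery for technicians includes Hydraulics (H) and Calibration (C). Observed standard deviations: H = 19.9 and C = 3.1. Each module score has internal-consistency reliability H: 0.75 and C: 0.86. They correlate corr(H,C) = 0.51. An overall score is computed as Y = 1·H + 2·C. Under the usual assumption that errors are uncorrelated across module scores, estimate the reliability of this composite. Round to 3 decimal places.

0.814

Var(Y) = 19.9² + 2²·3.1² + 2·[2·19.9·3.1·0.51] = 434.45 + 125.848 = 560.298.
Under uncorrelated errors the observed covariances equal the true-score covariances, so only the own-variance terms attenuate.
True-score variance = [19.9²·0.75 + 2²·3.1²·0.86] + 125.848 = 330.066 + 125.848 = 455.913.
Reliability = 455.913 / 560.298 = 0.814.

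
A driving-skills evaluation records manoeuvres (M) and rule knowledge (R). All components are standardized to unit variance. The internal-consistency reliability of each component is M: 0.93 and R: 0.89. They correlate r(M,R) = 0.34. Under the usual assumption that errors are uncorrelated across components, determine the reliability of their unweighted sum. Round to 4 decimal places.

Var(M+R) = 2 + 2·[0.34] = 2 + 0.68 = 2.68.
Because errors are independent across components, Cov(Tᵢ,Tⱼ) = Cov(Xᵢ,Xⱼ); the off-diagonal part of the true-score variance is the same as above.
True-score variance = [0.93 + 0.89] + 0.68 = 1.82 + 0.68 = 2.5.
Reliability = 2.5 / 2.68 = 0.9328.

0.9328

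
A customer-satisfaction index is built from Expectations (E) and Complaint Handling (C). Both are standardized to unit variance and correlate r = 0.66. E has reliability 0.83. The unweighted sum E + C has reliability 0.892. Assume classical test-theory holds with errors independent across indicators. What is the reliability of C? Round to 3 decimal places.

Var(E+C) = 2 + 2·0.66 = 3.320.
True-score variance = ρ_E + ρ_C + 2·0.66, so 0.892 = (0.83 + ρ_C + 1.32) / 3.320.
ρ_C = 0.892·3.320 − 0.83 − 1.32 = 0.811.

0.811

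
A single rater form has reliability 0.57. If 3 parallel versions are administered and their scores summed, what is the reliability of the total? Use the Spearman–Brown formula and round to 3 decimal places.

ρ_k = kρ / (1 + (k−1)ρ) = 3·0.57 / (1 + 2·0.57) = 1.710 / 2.140 = 0.799.

0.799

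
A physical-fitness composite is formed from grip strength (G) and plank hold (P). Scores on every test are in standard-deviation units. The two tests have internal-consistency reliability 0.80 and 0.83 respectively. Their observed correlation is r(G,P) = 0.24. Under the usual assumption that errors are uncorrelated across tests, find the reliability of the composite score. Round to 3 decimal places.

0.851

Var(G+P) = 2 + 2·[0.24] = 2 + 0.48 = 2.48.
Because errors are independent across components, Cov(Tᵢ,Tⱼ) = Cov(Xᵢ,Xⱼ); the off-diagonal part of the true-score variance is the same as above.
True-score variance = [0.80 + 0.83] + 0.48 = 1.63 + 0.48 = 2.11.
Reliability = 2.11 / 2.48 = 0.851.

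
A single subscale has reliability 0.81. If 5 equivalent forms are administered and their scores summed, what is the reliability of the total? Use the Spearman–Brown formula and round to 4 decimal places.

ρ_k = kρ / (1 + (k−1)ρ) = 5·0.81 / (1 + 4·0.81) = 4.050 / 4.240 = 0.9552.

0.9552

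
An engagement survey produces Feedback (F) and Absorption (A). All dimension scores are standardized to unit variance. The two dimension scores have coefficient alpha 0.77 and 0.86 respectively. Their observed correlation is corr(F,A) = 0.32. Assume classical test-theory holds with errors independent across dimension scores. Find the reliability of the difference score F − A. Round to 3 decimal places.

0.728

Var(F−A) = 1 + 1 − 2·0.32 = 2 − 0.64 = 1.36.
Because errors are independent across components, Cov(Tᵢ,Tⱼ) = Cov(Xᵢ,Xⱼ); the off-diagonal part of the true-score variance is the same as above.
True-score variance = [0.77 + 0.86] − 0.64 = 1.63 − 0.64 = 0.99.
Reliability = 0.99 / 1.36 = 0.728.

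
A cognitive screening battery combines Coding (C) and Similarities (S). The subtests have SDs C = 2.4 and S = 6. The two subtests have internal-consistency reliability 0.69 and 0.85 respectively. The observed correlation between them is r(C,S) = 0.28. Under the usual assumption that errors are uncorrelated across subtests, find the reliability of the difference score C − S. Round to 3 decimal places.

Var(C−S) = 2.4² + 6² − 2·2.4·6·0.28 = 41.76 − 8.064 = 33.696.
Because errors are independent across components, Cov(Tᵢ,Tⱼ) = Cov(Xᵢ,Xⱼ); the off-diagonal part of the true-score variance is the same as above.
True-score variance = [2.4²·0.69 + 6²·0.85] − 8.064 = 34.5744 − 8.064 = 26.5104.
Reliability = 26.5104 / 33.696 = 0.787.

0.787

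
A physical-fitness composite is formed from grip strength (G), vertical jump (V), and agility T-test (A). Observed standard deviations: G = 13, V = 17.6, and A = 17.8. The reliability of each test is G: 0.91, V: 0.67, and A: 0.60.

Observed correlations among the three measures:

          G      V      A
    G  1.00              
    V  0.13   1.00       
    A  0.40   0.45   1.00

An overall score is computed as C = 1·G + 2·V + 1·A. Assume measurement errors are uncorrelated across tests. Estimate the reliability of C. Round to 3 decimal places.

0.788

Var(C) = 13² + 2²·17.6² + 17.8² + 2·[2·13·17.6·0.13 + 13·17.8·0.40 + 2·17.6·17.8·0.45] = 1724.88 + 868 = 2592.88.
With uncorrelated errors the cross-covariances are all true-score covariance, so they carry over unchanged; only the diagonal terms shrink to ρᵢσᵢ².
True-score variance = [13²·0.91 + 2²·17.6²·0.67 + 17.8²·0.60] + 868 = 1174.05 + 868 = 2042.05.
Reliability = 2042.05 / 2592.88 = 0.788.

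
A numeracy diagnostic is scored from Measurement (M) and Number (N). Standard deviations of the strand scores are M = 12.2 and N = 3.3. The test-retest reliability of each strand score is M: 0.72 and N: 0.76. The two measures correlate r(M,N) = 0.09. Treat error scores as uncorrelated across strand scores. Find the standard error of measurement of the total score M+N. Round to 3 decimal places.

6.655

Var(total) = 159.73 + 7.2468 = 166.977.
True-score variance = 115.441 + 7.2468 = 122.688, so reliability = 0.7348.
Error variance = 166.977 − 122.688 = 44.2888; SEM = √44.2888 = 6.655.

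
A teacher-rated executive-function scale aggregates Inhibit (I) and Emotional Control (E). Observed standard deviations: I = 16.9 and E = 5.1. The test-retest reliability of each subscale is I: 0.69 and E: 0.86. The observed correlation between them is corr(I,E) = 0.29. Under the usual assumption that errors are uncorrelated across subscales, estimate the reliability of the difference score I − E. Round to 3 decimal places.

Var(I−E) = 16.9² + 5.1² − 2·16.9·5.1·0.29 = 311.62 − 49.9902 = 261.63.
Under uncorrelated errors the observed covariances equal the true-score covariances, so only the own-variance terms attenuate.
True-score variance = [16.9²·0.69 + 5.1²·0.86] − 49.9902 = 219.439 − 49.9902 = 169.449.
Reliability = 169.449 / 261.63 = 0.648.

0.648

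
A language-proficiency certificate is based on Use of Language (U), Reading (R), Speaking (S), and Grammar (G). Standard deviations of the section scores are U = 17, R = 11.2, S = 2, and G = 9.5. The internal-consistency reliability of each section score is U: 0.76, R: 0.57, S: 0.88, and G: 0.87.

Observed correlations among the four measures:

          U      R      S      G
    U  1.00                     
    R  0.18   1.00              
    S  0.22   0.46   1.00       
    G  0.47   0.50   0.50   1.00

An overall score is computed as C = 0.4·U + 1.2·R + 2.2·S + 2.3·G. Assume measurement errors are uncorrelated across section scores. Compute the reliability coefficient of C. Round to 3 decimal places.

0.887

Var(C) = 0.4²·17² + 1.2²·11.2² + 2.2²·2² + 2.3²·9.5² + 2·[0.48·17·11.2·0.18 + 0.88·17·2·0.22 + 0.92·17·9.5·0.47 + 2.64·11.2·2·0.46 + 2.76·11.2·9.5·0.50 + 5.06·2·9.5·0.50] = 723.656 + 629.94 = 1353.6.
With uncorrelated errors the cross-covariances are all true-score covariance, so they carry over unchanged; only the diagonal terms shrink to ρᵢσᵢ².
True-score variance = [0.4²·17²·0.76 + 1.2²·11.2²·0.57 + 2.2²·2²·0.88 + 2.3²·9.5²·0.87] + 629.94 = 570.498 + 629.94 = 1200.44.
Reliability = 1200.44 / 1353.6 = 0.887.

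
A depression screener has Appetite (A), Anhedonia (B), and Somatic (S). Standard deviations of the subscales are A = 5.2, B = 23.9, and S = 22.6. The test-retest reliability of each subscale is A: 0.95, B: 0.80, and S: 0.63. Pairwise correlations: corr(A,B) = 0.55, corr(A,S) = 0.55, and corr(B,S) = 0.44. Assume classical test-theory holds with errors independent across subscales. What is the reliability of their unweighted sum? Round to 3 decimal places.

Var(A+B+S) = 5.2² + 23.9² + 22.6² + 2·[5.2·23.9·0.55 + 5.2·22.6·0.55 + 23.9·22.6·0.44] = 1109.01 + 741.303 = 1850.31.
With uncorrelated errors the cross-covariances are all true-score covariance, so they carry over unchanged; only the diagonal terms shrink to ρᵢσᵢ².
True-score variance = [5.2²·0.95 + 23.9²·0.80 + 22.6²·0.63] + 741.303 = 804.435 + 741.303 = 1545.74.
Reliability = 1545.74 / 1850.31 = 0.835.

0.835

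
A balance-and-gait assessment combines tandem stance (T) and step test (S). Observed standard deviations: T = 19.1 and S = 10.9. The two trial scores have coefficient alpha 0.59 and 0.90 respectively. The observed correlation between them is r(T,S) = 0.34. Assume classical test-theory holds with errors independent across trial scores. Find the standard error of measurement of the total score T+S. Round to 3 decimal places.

12.706

Var(total) = 483.62 + 141.569 = 625.189.
True-score variance = 322.167 + 141.569 = 463.736, so reliability = 0.7418.
Error variance = 625.189 − 463.736 = 161.453; SEM = √161.453 = 12.706.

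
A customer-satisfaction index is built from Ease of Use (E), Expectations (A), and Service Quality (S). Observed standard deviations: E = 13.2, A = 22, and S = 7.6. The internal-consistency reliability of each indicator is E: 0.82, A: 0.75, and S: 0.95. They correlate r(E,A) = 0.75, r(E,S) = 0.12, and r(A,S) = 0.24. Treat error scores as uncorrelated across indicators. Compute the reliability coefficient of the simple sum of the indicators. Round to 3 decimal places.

0.876

Var(E+A+S) = 13.2² + 22² + 7.6² + 2·[13.2·22·0.75 + 13.2·7.6·0.12 + 22·7.6·0.24] = 716 + 539.933 = 1255.93.
Under uncorrelated errors the observed covariances equal the true-score covariances, so only the own-variance terms attenuate.
True-score variance = [13.2²·0.82 + 22²·0.75 + 7.6²·0.95] + 539.933 = 560.749 + 539.933 = 1100.68.
Reliability = 1100.68 / 1255.93 = 0.876.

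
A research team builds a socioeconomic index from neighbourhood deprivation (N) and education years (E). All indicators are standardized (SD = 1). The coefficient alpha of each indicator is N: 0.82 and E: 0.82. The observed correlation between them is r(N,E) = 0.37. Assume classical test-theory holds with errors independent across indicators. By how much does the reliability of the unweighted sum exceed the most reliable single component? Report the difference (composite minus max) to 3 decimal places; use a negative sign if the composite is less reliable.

0.049

Var(sum) = 2 + 0.74 = 2.74; true-score variance = 1.64 + 0.74 = 2.38; composite reliability = 0.8686.
Max component reliability = 0.8200.
Difference = 0.8686 − 0.8200 = 0.049.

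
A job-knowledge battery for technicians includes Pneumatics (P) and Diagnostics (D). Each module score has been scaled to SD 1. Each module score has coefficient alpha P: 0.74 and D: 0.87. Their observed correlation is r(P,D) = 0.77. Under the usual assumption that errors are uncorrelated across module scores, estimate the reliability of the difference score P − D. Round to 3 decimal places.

Var(P−D) = 1 + 1 − 2·0.77 = 2 − 1.54 = 0.46.
Because errors are independent across components, Cov(Tᵢ,Tⱼ) = Cov(Xᵢ,Xⱼ); the off-diagonal part of the true-score variance is the same as above.
True-score variance = [0.74 + 0.87] − 1.54 = 1.61 − 1.54 = 0.07.
Reliability = 0.07 / 0.46 = 0.152.

0.152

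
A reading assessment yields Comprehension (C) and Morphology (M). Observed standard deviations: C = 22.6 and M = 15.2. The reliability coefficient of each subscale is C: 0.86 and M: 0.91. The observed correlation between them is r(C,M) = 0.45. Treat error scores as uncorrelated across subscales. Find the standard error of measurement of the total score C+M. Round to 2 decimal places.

Var(total) = 741.8 + 309.168 = 1050.97.
True-score variance = 649.5 + 309.168 = 958.668, so reliability = 0.9122.
Error variance = 1050.97 − 958.668 = 92.3; SEM = √92.3 = 9.61.

9.61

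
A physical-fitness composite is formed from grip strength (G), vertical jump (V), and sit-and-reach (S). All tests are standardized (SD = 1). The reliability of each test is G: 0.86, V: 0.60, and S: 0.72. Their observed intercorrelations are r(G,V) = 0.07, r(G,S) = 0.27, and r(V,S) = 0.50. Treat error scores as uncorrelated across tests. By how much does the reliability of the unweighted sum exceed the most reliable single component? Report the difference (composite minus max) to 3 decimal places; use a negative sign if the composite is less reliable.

Var(sum) = 3 + 1.68 = 4.68; true-score variance = 2.18 + 1.68 = 3.86; composite reliability = 0.8248.
Max component reliability = 0.8600.
Difference = 0.8248 − 0.8600 = -0.035.

-0.035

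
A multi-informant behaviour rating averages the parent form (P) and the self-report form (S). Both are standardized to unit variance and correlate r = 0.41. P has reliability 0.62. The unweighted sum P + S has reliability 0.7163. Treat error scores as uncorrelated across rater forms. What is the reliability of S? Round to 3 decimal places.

0.580

Var(P+S) = 2 + 2·0.41 = 2.820.
True-score variance = ρ_P + ρ_S + 2·0.41, so 0.7163 = (0.62 + ρ_S + 0.82) / 2.820.
ρ_S = 0.7163·2.820 − 0.62 − 0.82 = 0.580.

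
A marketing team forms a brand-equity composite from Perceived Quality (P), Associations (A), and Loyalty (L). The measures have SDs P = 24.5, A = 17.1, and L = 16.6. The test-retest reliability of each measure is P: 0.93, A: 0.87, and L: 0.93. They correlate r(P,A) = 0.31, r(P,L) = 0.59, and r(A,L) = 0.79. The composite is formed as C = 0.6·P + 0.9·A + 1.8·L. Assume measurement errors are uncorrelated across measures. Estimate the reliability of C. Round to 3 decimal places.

0.960

Var(C) = 0.6²·24.5² + 0.9²·17.1² + 1.8²·16.6² + 2·[0.54·24.5·17.1·0.31 + 1.08·24.5·16.6·0.59 + 1.62·17.1·16.6·0.79] = 1345.76 + 1385.13 = 2730.89.
Under uncorrelated errors the observed covariances equal the true-score covariances, so only the own-variance terms attenuate.
True-score variance = [0.6²·24.5²·0.93 + 0.9²·17.1²·0.87 + 1.8²·16.6²·0.93] + 1385.13 = 1237.34 + 1385.13 = 2622.47.
Reliability = 2622.47 / 2730.89 = 0.960.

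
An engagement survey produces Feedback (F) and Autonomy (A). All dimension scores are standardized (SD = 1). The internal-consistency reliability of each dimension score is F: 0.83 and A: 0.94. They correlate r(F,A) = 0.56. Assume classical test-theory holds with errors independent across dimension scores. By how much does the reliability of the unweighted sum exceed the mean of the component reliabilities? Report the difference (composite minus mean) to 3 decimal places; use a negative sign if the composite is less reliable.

0.041

Var(sum) = 2 + 1.12 = 3.12; true-score variance = 1.77 + 1.12 = 2.89; composite reliability = 0.9263.
Mean component reliability = 0.8850.
Difference = 0.9263 − 0.8850 = 0.041.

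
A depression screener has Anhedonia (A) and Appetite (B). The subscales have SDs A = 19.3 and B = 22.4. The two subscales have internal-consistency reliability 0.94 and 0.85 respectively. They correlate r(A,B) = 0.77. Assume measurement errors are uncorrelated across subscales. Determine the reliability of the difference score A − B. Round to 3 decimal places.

0.532

Var(A−B) = 19.3² + 22.4² − 2·19.3·22.4·0.77 = 874.25 − 665.773 = 208.477.
Because errors are independent across components, Cov(Tᵢ,Tⱼ) = Cov(Xᵢ,Xⱼ); the off-diagonal part of the true-score variance is the same as above.
True-score variance = [19.3²·0.94 + 22.4²·0.85] − 665.773 = 776.637 − 665.773 = 110.864.
Reliability = 110.864 / 208.477 = 0.532.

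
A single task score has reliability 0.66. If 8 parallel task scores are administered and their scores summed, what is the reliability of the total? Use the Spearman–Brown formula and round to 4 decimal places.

0.9395

ρ_k = kρ / (1 + (k−1)ρ) = 8·0.66 / (1 + 7·0.66) = 5.280 / 5.620 = 0.9395.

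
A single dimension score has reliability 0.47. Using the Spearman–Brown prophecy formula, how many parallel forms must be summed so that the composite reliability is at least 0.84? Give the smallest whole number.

k ≥ ρ*(1−ρ₁)/(ρ₁(1−ρ*)) = 0.84·0.53 / (0.47·0.16) = 5.920.
Smallest integer k = 6.

6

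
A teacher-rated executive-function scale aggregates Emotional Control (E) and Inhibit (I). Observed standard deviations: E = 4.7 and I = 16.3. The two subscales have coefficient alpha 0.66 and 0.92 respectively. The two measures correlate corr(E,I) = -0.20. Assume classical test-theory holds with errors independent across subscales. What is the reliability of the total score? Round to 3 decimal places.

Var(E+I) = 4.7² + 16.3² + 2·[4.7·16.3·(-0.20)] = 287.78 − 30.644 = 257.136.
Because errors are independent across components, Cov(Tᵢ,Tⱼ) = Cov(Xᵢ,Xⱼ); the off-diagonal part of the true-score variance is the same as above.
True-score variance = [4.7²·0.66 + 16.3²·0.92] − 30.644 = 259.014 − 30.644 = 228.37.
Reliability = 228.37 / 257.136 = 0.888.

0.888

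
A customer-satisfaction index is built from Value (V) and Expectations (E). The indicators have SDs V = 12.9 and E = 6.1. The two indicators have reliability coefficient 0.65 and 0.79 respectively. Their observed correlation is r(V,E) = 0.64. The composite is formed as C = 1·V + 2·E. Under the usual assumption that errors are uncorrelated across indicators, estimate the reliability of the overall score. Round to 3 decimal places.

Var(C) = 12.9² + 2²·6.1² + 2·[2·12.9·6.1·0.64] = 315.25 + 201.446 = 516.696.
Under uncorrelated errors the observed covariances equal the true-score covariances, so only the own-variance terms attenuate.
True-score variance = [12.9²·0.65 + 2²·6.1²·0.79] + 201.446 = 225.75 + 201.446 = 427.197.
Reliability = 427.197 / 516.696 = 0.827.

0.827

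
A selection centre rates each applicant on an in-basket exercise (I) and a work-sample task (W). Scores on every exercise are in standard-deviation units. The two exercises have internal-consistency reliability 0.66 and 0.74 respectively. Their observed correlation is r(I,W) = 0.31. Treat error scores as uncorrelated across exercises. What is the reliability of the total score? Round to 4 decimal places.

Var(I+W) = 2 + 2·[0.31] = 2 + 0.62 = 2.62.
Because errors are independent across components, Cov(Tᵢ,Tⱼ) = Cov(Xᵢ,Xⱼ); the off-diagonal part of the true-score variance is the same as above.
True-score variance = [0.66 + 0.74] + 0.62 = 1.4 + 0.62 = 2.02.
Reliability = 2.02 / 2.62 = 0.7710.

0.7710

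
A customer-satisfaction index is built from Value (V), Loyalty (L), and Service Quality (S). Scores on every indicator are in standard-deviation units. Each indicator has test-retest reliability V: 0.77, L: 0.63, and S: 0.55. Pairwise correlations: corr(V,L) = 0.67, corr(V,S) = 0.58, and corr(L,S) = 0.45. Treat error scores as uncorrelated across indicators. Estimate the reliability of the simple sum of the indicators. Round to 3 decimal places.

Var(V+L+S) = 3 + 2·[0.67 + 0.58 + 0.45] = 3 + 3.4 = 6.4.
With uncorrelated errors the cross-covariances are all true-score covariance, so they carry over unchanged; only the diagonal terms shrink to ρᵢσᵢ².
True-score variance = [0.77 + 0.63 + 0.55] + 3.4 = 1.95 + 3.4 = 5.35.
Reliability = 5.35 / 6.4 = 0.836.

0.836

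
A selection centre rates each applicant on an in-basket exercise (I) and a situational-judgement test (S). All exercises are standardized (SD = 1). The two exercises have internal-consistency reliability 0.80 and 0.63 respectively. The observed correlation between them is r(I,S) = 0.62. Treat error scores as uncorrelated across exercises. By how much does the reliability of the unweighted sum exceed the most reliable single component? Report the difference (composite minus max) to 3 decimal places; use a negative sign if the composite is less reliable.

Var(sum) = 2 + 1.24 = 3.24; true-score variance = 1.43 + 1.24 = 2.67; composite reliability = 0.8241.
Max component reliability = 0.8000.
Difference = 0.8241 − 0.8000 = 0.024.

0.024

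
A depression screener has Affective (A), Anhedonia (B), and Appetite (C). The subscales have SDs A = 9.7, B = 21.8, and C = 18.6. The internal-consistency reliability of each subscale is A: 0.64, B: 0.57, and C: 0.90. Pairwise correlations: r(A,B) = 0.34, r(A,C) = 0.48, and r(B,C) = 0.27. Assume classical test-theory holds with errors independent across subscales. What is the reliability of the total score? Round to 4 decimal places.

0.8120

Var(A+B+C) = 9.7² + 21.8² + 18.6² + 2·[9.7·21.8·0.34 + 9.7·18.6·0.48 + 21.8·18.6·0.27] = 915.29 + 535.955 = 1451.25.
With uncorrelated errors the cross-covariances are all true-score covariance, so they carry over unchanged; only the diagonal terms shrink to ρᵢσᵢ².
True-score variance = [9.7²·0.64 + 21.8²·0.57 + 18.6²·0.90] + 535.955 = 642.468 + 535.955 = 1178.42.
Reliability = 1178.42 / 1451.25 = 0.8120.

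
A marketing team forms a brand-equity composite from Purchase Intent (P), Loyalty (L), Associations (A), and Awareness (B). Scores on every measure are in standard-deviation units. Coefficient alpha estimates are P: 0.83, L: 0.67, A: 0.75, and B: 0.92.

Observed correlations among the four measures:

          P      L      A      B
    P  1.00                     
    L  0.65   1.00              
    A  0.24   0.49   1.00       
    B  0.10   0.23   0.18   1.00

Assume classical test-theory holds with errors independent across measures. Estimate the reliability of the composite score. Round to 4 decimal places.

0.8933

Var(P+L+A+B) = 4 + 2·[0.65 + 0.24 + 0.10 + 0.49 + 0.23 + 0.18] = 4 + 3.78 = 7.78.
With uncorrelated errors the cross-covariances are all true-score covariance, so they carry over unchanged; only the diagonal terms shrink to ρᵢσᵢ².
True-score variance = [0.83 + 0.67 + 0.75 + 0.92] + 3.78 = 3.17 + 3.78 = 6.95.
Reliability = 6.95 / 7.78 = 0.8933.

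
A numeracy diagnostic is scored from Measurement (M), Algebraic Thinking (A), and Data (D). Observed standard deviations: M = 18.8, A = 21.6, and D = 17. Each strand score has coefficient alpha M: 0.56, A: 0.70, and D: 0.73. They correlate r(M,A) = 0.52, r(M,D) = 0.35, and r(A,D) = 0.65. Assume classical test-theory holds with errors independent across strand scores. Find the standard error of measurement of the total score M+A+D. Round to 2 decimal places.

Var(total) = 1109 + 1123.4 = 2232.4.
True-score variance = 735.488 + 1123.4 = 1858.89, so reliability = 0.8327.
Error variance = 2232.4 − 1858.89 = 373.512; SEM = √373.512 = 19.33.

19.33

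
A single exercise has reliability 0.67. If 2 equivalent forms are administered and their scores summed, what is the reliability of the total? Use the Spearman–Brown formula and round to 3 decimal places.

ρ_k = kρ / (1 + (k−1)ρ) = 2·0.67 / (1 + 1·0.67) = 1.340 / 1.670 = 0.802.

0.802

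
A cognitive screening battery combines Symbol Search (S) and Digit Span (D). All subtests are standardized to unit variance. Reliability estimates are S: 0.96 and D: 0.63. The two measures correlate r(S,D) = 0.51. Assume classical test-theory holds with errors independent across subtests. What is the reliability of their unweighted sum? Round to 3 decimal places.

0.864

Var(S+D) = 2 + 2·[0.51] = 2 + 1.02 = 3.02.
Under uncorrelated errors the observed covariances equal the true-score covariances, so only the own-variance terms attenuate.
True-score variance = [0.96 + 0.63] + 1.02 = 1.59 + 1.02 = 2.61.
Reliability = 2.61 / 3.02 = 0.864.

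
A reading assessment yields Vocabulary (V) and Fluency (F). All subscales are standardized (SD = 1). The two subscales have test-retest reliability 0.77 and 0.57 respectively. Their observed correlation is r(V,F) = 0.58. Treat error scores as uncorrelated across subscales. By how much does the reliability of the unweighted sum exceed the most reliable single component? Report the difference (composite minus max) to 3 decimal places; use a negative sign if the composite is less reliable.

Var(sum) = 2 + 1.16 = 3.16; true-score variance = 1.34 + 1.16 = 2.5; composite reliability = 0.7911.
Max component reliability = 0.7700.
Difference = 0.7911 − 0.7700 = 0.021.

0.021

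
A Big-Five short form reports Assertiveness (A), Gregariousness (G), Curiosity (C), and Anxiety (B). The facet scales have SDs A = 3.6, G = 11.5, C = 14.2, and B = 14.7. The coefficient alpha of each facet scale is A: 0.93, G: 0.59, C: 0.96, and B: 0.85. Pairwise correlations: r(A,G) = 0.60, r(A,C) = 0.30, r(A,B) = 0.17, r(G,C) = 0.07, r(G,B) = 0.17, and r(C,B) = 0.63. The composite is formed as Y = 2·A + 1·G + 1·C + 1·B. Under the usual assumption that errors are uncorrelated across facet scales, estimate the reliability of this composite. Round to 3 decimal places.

Var(Y) = 2²·3.6² + 11.5² + 14.2² + 14.7² + 2·[2·3.6·11.5·0.60 + 2·3.6·14.2·0.30 + 2·3.6·14.7·0.17 + 11.5·14.2·0.07 + 11.5·14.7·0.17 + 14.2·14.7·0.63] = 601.82 + 540.041 = 1141.86.
Under uncorrelated errors the observed covariances equal the true-score covariances, so only the own-variance terms attenuate.
True-score variance = [2²·3.6²·0.93 + 11.5²·0.59 + 14.2²·0.96 + 14.7²·0.85] + 540.041 = 503.49 + 540.041 = 1043.53.
Reliability = 1043.53 / 1141.86 = 0.914.

0.914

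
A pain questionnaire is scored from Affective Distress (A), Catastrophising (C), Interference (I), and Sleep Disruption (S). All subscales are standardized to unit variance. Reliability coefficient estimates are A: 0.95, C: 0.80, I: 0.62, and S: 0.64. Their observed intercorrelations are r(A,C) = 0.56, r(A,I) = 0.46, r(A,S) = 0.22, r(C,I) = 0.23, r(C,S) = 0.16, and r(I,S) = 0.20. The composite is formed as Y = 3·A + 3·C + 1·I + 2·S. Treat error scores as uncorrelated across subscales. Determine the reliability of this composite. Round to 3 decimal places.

0.904

Var(Y) = 3² + 3² + 1 + 2² + 2·[9·0.56 + 3·0.46 + 6·0.22 + 3·0.23 + 6·0.16 + 2·0.20] = 23 + 19.58 = 42.58.
With uncorrelated errors the cross-covariances are all true-score covariance, so they carry over unchanged; only the diagonal terms shrink to ρᵢσᵢ².
True-score variance = [3²·0.95 + 3²·0.80 + 0.62 + 2²·0.64] + 19.58 = 18.93 + 19.58 = 38.51.
Reliability = 38.51 / 42.58 = 0.904.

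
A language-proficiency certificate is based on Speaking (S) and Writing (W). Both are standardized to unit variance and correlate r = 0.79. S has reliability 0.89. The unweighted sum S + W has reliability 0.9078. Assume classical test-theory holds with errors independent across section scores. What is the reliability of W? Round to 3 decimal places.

Var(S+W) = 2 + 2·0.79 = 3.580.
True-score variance = ρ_S + ρ_W + 2·0.79, so 0.9078 = (0.89 + ρ_W + 1.58) / 3.580.
ρ_W = 0.9078·3.580 − 0.89 − 1.58 = 0.780.

0.780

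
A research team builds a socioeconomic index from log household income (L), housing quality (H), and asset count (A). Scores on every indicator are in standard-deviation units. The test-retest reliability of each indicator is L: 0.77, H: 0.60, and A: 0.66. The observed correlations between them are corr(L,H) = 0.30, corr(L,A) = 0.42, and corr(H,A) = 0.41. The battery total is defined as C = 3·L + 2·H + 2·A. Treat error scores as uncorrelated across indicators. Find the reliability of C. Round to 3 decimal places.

0.826

Var(C) = 3² + 2² + 2² + 2·[6·0.30 + 6·0.42 + 4·0.41] = 17 + 11.92 = 28.92.
With uncorrelated errors the cross-covariances are all true-score covariance, so they carry over unchanged; only the diagonal terms shrink to ρᵢσᵢ².
True-score variance = [3²·0.77 + 2²·0.60 + 2²·0.66] + 11.92 = 11.97 + 11.92 = 23.89.
Reliability = 23.89 / 28.92 = 0.826.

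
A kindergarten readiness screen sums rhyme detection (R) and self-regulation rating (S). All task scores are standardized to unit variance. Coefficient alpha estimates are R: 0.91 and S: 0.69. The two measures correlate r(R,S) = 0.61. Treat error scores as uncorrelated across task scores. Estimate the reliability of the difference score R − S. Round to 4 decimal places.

0.4872

Var(R−S) = 1 + 1 − 2·0.61 = 2 − 1.22 = 0.78.
Under uncorrelated errors the observed covariances equal the true-score covariances, so only the own-variance terms attenuate.
True-score variance = [0.91 + 0.69] − 1.22 = 1.6 − 1.22 = 0.38.
Reliability = 0.38 / 0.78 = 0.4872.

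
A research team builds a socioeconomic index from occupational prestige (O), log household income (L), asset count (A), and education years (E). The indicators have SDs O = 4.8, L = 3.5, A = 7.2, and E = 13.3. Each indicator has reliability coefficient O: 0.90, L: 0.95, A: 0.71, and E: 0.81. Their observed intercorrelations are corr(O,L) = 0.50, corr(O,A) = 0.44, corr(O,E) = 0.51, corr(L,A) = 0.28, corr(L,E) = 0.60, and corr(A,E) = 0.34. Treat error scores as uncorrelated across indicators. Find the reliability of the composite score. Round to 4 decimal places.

0.8992

Var(O+L+A+E) = 4.8² + 3.5² + 7.2² + 13.3² + 2·[4.8·3.5·0.50 + 4.8·7.2·0.44 + 4.8·13.3·0.51 + 3.5·7.2·0.28 + 3.5·13.3·0.60 + 7.2·13.3·0.34] = 264.02 + 247.418 = 511.438.
With uncorrelated errors the cross-covariances are all true-score covariance, so they carry over unchanged; only the diagonal terms shrink to ρᵢσᵢ².
True-score variance = [4.8²·0.90 + 3.5²·0.95 + 7.2²·0.71 + 13.3²·0.81] + 247.418 = 212.461 + 247.418 = 459.879.
Reliability = 459.879 / 511.438 = 0.8992.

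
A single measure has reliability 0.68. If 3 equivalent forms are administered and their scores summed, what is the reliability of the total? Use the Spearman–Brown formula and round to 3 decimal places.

ρ_k = kρ / (1 + (k−1)ρ) = 3·0.68 / (1 + 2·0.68) = 2.040 / 2.360 = 0.864.

0.864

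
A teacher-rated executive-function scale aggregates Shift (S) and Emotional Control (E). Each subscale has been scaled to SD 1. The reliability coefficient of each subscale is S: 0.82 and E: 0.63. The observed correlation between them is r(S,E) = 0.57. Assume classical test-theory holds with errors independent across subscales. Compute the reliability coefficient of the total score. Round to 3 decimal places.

Var(S+E) = 2 + 2·[0.57] = 2 + 1.14 = 3.14.
Because errors are independent across components, Cov(Tᵢ,Tⱼ) = Cov(Xᵢ,Xⱼ); the off-diagonal part of the true-score variance is the same as above.
True-score variance = [0.82 + 0.63] + 1.14 = 1.45 + 1.14 = 2.59.
Reliability = 2.59 / 3.14 = 0.825.

0.825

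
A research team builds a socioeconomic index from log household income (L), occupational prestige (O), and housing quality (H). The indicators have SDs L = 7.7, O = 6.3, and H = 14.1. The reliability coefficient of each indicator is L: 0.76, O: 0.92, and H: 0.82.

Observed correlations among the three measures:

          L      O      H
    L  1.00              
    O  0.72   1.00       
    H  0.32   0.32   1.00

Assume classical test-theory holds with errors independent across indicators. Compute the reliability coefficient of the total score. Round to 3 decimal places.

Var(L+O+H) = 7.7² + 6.3² + 14.1² + 2·[7.7·6.3·0.72 + 7.7·14.1·0.32 + 6.3·14.1·0.32] = 297.79 + 196.19 = 493.98.
Under uncorrelated errors the observed covariances equal the true-score covariances, so only the own-variance terms attenuate.
True-score variance = [7.7²·0.76 + 6.3²·0.92 + 14.1²·0.82] + 196.19 = 244.599 + 196.19 = 440.79.
Reliability = 440.79 / 493.98 = 0.892.

0.892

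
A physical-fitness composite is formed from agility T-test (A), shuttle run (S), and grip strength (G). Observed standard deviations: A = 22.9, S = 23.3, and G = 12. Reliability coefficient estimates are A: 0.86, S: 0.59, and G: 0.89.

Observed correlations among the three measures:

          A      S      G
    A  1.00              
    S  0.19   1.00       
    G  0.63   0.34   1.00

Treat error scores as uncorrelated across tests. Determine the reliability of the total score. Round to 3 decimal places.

Var(A+S+G) = 22.9² + 23.3² + 12² + 2·[22.9·23.3·0.19 + 22.9·12·0.63 + 23.3·12·0.34] = 1211.3 + 739.133 = 1950.43.
Under uncorrelated errors the observed covariances equal the true-score covariances, so only the own-variance terms attenuate.
True-score variance = [22.9²·0.86 + 23.3²·0.59 + 12²·0.89] + 739.133 = 899.458 + 739.133 = 1638.59.
Reliability = 1638.59 / 1950.43 = 0.840.

0.840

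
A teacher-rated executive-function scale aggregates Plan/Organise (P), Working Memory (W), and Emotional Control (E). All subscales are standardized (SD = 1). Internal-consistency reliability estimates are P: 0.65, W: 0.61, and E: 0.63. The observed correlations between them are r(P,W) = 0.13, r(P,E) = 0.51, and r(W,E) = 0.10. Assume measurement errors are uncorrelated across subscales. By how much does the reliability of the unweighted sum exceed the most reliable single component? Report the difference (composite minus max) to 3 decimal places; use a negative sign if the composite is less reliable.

0.102

Var(sum) = 3 + 1.48 = 4.48; true-score variance = 1.89 + 1.48 = 3.37; composite reliability = 0.7522.
Max component reliability = 0.6500.
Difference = 0.7522 − 0.6500 = 0.102.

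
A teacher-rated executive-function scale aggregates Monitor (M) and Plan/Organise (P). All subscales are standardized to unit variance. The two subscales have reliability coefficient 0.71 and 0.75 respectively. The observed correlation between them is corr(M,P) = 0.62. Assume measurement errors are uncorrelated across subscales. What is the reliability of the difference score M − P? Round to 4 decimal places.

Var(M−P) = 1 + 1 − 2·0.62 = 2 − 1.24 = 0.76.
Because errors are independent across components, Cov(Tᵢ,Tⱼ) = Cov(Xᵢ,Xⱼ); the off-diagonal part of the true-score variance is the same as above.
True-score variance = [0.71 + 0.75] − 1.24 = 1.46 − 1.24 = 0.22.
Reliability = 0.22 / 0.76 = 0.2895.

0.2895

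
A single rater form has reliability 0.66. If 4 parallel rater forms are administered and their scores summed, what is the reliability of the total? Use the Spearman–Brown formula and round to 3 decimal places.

ρ_k = kρ / (1 + (k−1)ρ) = 4·0.66 / (1 + 3·0.66) = 2.640 / 2.980 = 0.886.

0.886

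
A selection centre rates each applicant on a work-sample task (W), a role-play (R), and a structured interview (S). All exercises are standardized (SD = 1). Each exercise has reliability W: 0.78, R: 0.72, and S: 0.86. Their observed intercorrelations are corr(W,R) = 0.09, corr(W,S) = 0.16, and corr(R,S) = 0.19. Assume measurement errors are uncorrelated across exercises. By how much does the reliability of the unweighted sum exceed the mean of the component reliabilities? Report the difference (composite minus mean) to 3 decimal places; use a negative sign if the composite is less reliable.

0.048

Var(sum) = 3 + 0.88 = 3.88; true-score variance = 2.36 + 0.88 = 3.24; composite reliability = 0.8351.
Mean component reliability = 0.7867.
Difference = 0.8351 − 0.7867 = 0.048.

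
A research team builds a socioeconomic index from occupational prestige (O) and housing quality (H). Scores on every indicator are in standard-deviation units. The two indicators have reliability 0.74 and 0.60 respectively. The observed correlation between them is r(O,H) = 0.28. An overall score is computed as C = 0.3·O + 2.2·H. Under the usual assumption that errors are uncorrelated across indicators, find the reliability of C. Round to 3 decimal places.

0.630

Var(C) = 0.3² + 2.2² + 2·[0.66·0.28] = 4.93 + 0.3696 = 5.2996.
Because errors are independent across components, Cov(Tᵢ,Tⱼ) = Cov(Xᵢ,Xⱼ); the off-diagonal part of the true-score variance is the same as above.
True-score variance = [0.3²·0.74 + 2.2²·0.60] + 0.3696 = 2.9706 + 0.3696 = 3.3402.
Reliability = 3.3402 / 5.2996 = 0.630.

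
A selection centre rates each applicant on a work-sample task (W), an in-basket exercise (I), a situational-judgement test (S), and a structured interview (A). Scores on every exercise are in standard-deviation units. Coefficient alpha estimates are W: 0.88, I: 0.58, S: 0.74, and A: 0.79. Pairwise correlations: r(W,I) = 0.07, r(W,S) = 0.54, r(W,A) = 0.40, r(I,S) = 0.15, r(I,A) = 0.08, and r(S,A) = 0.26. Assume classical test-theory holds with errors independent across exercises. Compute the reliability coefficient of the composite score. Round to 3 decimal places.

Var(W+I+S+A) = 4 + 2·[0.07 + 0.54 + 0.40 + 0.15 + 0.08 + 0.26] = 4 + 3 = 7.
Under uncorrelated errors the observed covariances equal the true-score covariances, so only the own-variance terms attenuate.
True-score variance = [0.88 + 0.58 + 0.74 + 0.79] + 3 = 2.99 + 3 = 5.99.
Reliability = 5.99 / 7 = 0.856.

0.856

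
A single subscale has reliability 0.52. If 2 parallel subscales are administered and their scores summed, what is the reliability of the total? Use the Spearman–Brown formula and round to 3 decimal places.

ρ_k = kρ / (1 + (k−1)ρ) = 2·0.52 / (1 + 1·0.52) = 1.040 / 1.520 = 0.684.

0.684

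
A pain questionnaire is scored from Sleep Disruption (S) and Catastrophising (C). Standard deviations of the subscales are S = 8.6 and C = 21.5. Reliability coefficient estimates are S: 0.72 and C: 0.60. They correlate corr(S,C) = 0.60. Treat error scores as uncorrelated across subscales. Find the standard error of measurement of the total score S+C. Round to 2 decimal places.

14.34

Var(total) = 536.21 + 221.88 = 758.09.
True-score variance = 330.601 + 221.88 = 552.481, so reliability = 0.7288.
Error variance = 758.09 − 552.481 = 205.609; SEM = √205.609 = 14.34.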